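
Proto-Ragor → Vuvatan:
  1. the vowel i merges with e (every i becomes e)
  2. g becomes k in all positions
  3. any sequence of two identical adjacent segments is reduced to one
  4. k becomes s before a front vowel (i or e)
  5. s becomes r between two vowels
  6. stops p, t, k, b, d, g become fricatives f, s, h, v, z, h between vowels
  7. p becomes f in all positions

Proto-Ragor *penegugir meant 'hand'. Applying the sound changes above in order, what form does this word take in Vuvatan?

Vuvatan: start from *penegugir.
  rule 1 (vowel merger): penegugir → peneguger
  rule 2 (unconditioned shift): peneguger → penekuker
  rule 3: no change — penekuker
  rule 4 (palatalisation): penekuker → penekuser
  rule 5 (rhotacism): penekuser → penekurer
  rule 6 (intervocalic lenition): penekurer → penehurer
  rule 7 (unconditioned shift): penehurer → fenehurer
  ⇒ Vuvatan fenehurer

fenehurer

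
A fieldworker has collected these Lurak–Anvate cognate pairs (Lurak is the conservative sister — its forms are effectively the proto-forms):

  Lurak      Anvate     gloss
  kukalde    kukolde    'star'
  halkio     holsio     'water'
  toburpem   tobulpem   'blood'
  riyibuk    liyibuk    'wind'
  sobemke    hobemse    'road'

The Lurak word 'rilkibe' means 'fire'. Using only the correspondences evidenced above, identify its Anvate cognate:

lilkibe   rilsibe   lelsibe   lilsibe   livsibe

riyibuk ~ liyibuk — Lurak r corresponds to Anvate l word-initially before a front vowel.
halkio ~ holsio — Lurak k corresponds to Anvate s after a consonant, before a front vowel.
Applying these to Lurak 'rilkibe':
  rilkibe → lilkibe   (r→l word-initially before a front vowel)
  lilkibe → lilsibe   (k→s after a consonant, before a front vowel)
So the Anvate cognate is 'lilsibe'.

lilsibe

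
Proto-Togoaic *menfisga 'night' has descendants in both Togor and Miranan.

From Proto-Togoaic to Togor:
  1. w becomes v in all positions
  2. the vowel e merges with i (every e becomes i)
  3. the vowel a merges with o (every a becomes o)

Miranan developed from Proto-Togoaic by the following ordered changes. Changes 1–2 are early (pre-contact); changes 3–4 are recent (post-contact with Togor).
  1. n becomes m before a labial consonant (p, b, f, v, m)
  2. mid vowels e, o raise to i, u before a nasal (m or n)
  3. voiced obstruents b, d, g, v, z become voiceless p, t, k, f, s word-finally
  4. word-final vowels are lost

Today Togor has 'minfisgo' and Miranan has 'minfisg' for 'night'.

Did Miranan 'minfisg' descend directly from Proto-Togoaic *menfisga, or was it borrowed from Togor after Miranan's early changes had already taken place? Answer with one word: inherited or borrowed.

borrowed

If inherited, *menfisga would pass through all of Miranan's changes:
Miranan: *menfisga
  menfisga → memfisga   [nasal place assimilation]
  memfisga → mimfisga   [pre-nasal raising]
  mimfisga (rule 3 does not apply)
  mimfisga → mimfisg   [apocope]
  giving Miranan mimfisg.
If borrowed from Togor 'minfisgo' after the early changes, it would undergo only the recent ones:
  rule 3 (final devoicing): no change (minfisgo)
  rule 4 (apocope): minfisgo → minfisg
  ⇒ as a loan: minfisg
Miranan 'minfisg' matches the loan outcome 'minfisg', not the inherited 'mimfisg' — it skipped the early Miranan changes, so it was borrowed from Togor.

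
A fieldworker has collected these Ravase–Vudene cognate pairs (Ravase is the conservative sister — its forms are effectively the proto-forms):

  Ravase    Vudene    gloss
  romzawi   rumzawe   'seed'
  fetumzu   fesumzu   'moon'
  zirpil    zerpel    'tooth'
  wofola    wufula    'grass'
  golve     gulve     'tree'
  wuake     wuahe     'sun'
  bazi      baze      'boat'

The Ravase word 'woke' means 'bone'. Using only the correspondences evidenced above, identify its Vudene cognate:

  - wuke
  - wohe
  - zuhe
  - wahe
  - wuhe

wuhe

wofola ~ wufula, golve ~ gulve — Ravase o corresponds to Vudene u after a consonant, before a consonant other than r, m, n, p, b, f, v.
wuake ~ wuahe — Ravase k corresponds to Vudene h between vowels (before a front vowel).
Applying these to Ravase 'woke':
  woke → wuke   (o→u after a consonant, before a consonant other than r, m, n, p, b, f, v)
  wuke → wuhe   (k→h between vowels (before a front vowel))
So the Vudene cognate is 'wuhe'.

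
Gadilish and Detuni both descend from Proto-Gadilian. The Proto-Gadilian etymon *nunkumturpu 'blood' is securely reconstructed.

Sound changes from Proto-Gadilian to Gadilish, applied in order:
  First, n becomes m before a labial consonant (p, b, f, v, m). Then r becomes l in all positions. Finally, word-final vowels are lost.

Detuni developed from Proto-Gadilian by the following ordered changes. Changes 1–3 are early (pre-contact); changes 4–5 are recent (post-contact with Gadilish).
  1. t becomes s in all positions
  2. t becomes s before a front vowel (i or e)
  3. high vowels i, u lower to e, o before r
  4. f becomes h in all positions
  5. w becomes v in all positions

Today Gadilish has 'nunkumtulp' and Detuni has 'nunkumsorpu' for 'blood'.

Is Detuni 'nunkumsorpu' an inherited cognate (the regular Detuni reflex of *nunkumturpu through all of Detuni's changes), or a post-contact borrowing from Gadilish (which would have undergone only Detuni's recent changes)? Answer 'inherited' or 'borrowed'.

If inherited, *nunkumturpu would pass through all of Detuni's changes:
Detuni: *nunkumturpu > nunkumsurpu > nunkumsorpu  (by unconditioned shift, pre-rhotic lowering)
If borrowed from Gadilish 'nunkumtulp' after the early changes, it would undergo only the recent ones:
  rule 4 (unconditioned shift): no change (nunkumtulp)
  rule 5 (unconditioned shift): no change (nunkumtulp)
  ⇒ as a loan: nunkumtulp
Detuni 'nunkumsorpu' matches the inherited outcome exactly, so it is an inherited cognate, not a loan.

inherited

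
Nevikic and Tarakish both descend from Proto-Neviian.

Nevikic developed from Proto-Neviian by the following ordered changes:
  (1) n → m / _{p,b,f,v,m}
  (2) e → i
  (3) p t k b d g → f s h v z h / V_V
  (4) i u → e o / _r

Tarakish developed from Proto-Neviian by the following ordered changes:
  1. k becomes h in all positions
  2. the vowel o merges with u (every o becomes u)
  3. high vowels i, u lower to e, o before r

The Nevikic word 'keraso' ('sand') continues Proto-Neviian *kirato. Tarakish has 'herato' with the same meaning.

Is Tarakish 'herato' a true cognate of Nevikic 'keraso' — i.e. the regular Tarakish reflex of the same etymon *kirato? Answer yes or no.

no

Derive the expected Tarakish reflex of *kirato:
Tarakish: *kirato
  kirato → hirato   [unconditioned shift]
  hirato → hiratu   [vowel merger]
  hiratu → heratu   [pre-rhotic lowering]
  giving Tarakish heratu.
The regular Tarakish reflex would be 'heratu', but the attested form is 'herato'. The correspondence is irregular, so they are not cognates (the Tarakish form has a different source).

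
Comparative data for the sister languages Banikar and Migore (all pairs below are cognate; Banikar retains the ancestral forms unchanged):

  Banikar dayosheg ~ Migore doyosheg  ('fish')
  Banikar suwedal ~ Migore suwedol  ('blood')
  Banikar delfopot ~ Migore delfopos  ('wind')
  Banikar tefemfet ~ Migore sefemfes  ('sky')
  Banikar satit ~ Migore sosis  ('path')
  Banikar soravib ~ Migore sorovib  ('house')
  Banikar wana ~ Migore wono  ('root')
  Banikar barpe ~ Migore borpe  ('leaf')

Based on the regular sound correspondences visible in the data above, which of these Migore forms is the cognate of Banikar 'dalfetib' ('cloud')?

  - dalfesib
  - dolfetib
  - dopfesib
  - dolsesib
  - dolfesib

dayosheg ~ doyosheg, suwedal ~ suwedol — Banikar a corresponds to Migore o after a consonant, before a consonant other than r, m, n, p, b, f, v.
satit ~ sosis — Banikar t corresponds to Migore s between vowels (before a front vowel).
Applying these to Banikar 'dalfetib':
  dalfetib → dolfetib   (a→o after a consonant, before a consonant other than r, m, n, p, b, f, v)
  dolfetib → dolfesib   (t→s between vowels (before a front vowel))
So the Migore cognate is 'dolfesib'.

dolfesib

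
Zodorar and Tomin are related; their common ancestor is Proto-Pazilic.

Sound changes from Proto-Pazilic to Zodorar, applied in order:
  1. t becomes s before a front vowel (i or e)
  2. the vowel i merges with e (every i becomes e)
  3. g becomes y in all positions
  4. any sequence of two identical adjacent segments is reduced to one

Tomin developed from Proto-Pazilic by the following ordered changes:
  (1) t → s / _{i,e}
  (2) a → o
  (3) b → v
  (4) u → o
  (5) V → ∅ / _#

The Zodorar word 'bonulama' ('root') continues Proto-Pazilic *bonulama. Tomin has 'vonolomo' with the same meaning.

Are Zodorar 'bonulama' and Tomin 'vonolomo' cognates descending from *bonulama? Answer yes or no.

no

Derive the expected Tomin reflex of *bonulama:
Tomin: start from *bonulama.
  rule 1: no change — bonulama
  rule 2 (vowel merger): bonulama → bonulomo
  rule 3 (unconditioned shift): bonulomo → vonulomo
  rule 4 (vowel merger): vonulomo → vonolomo
  rule 5 (apocope): vonolomo → vonolom
  ⇒ Tomin vonolom
The regular Tomin reflex would be 'vonolom', but the attested form is 'vonolomo'. The correspondence is irregular, so they are not cognates (the Tomin form has a different source).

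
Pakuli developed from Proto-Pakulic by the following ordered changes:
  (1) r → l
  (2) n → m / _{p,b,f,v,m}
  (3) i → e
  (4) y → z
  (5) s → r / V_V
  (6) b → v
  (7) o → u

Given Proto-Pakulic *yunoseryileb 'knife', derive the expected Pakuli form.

zunurelzelev

Pakuli: *yunoseryileb
  yunoseryileb → yunoselyileb   [unconditioned shift]
  yunoselyileb (rule 2 does not apply)
  yunoselyileb → yunoselyeleb   [vowel merger]
  yunoselyeleb → zunoselzeleb   [unconditioned shift]
  zunoselzeleb → zunorelzeleb   [rhotacism]
  zunorelzeleb → zunorelzelev   [unconditioned shift]
  zunorelzelev → zunurelzelev   [vowel merger]
  giving Pakuli zunurelzelev.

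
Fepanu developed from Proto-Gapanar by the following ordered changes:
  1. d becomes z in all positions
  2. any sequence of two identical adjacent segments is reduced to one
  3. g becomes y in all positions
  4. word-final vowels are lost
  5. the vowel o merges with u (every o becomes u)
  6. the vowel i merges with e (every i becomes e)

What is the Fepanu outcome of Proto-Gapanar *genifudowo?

yenefuzuw

Fepanu: *genifudowo
  genifudowo → genifuzowo   [unconditioned shift]
  genifuzowo (rule 2 does not apply)
  genifuzowo → yenifuzowo   [unconditioned shift]
  yenifuzowo → yenifuzow   [apocope]
  yenifuzow → yenifuzuw   [vowel merger]
  yenifuzuw → yenefuzuw   [vowel merger]
  giving Fepanu yenefuzuw.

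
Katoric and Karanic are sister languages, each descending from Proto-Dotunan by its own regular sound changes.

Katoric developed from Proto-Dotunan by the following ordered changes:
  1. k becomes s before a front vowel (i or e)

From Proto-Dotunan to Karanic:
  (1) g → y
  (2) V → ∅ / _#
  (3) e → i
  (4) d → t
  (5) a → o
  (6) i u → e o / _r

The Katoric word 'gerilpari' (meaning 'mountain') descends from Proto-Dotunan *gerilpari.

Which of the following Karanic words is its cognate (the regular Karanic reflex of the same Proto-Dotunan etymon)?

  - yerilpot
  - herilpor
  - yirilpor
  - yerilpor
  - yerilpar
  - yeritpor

Karanic: *gerilpari
  gerilpari → yerilpari   [unconditioned shift]
  yerilpari → yerilpar   [apocope]
  yerilpar → yirilpar   [vowel merger]
  yirilpar (rule 4 does not apply)
  yirilpar → yirilpor   [vowel merger]
  yirilpor → yerilpor   [pre-rhotic lowering]
  giving Karanic yerilpor.
The other candidates each miss or misapply at least one Karanic change.

yerilpor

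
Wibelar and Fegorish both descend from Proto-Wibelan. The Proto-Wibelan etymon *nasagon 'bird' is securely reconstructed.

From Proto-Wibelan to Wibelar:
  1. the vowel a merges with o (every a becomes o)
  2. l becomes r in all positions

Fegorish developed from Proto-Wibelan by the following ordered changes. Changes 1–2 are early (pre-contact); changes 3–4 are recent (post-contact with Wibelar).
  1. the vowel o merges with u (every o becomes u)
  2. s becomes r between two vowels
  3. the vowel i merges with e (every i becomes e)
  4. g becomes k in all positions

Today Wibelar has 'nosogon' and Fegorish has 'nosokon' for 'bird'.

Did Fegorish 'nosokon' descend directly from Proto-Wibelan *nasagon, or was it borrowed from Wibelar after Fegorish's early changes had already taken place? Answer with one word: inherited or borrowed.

borrowed

If inherited, *nasagon would pass through all of Fegorish's changes:
Fegorish: *nasagon > nasagun > naragun > narakun  (by vowel merger, rhotacism, unconditioned shift)
If borrowed from Wibelar 'nosogon' after the early changes, it would undergo only the recent ones:
  rule 3 (vowel merger): no change (nosogon)
  rule 4 (unconditioned shift): nosogon → nosokon
  ⇒ as a loan: nosokon
Fegorish 'nosokon' matches the loan outcome 'nosokon', not the inherited 'narakun' — it skipped the early Fegorish changes, so it was borrowed from Wibelar.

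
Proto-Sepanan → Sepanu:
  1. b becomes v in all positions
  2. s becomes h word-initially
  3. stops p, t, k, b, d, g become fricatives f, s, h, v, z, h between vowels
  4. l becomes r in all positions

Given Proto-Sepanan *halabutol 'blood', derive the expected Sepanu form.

Sepanu: start from *halabutol.
  rule 1 (unconditioned shift): halabutol → halavutol
  rule 2: no change — halavutol
  rule 3 (intervocalic lenition): halavutol → halavusol
  rule 4 (unconditioned shift): halavusol → haravusor
  ⇒ Sepanu haravusor

haravusor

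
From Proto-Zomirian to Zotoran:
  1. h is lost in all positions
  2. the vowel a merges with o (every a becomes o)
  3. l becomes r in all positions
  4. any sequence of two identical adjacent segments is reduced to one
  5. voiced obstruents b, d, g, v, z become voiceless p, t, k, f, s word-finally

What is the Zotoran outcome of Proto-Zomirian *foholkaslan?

Zotoran: start from *foholkaslan.
  rule 1 (h-loss): foholkaslan → foolkaslan
  rule 2 (vowel merger): foolkaslan → foolkoslon
  rule 3 (unconditioned shift): foolkoslon → foorkosron
  rule 4 (degemination): foorkosron → forkosron
  rule 5: no change — forkosron
  ⇒ Zotoran forkosron

forkosron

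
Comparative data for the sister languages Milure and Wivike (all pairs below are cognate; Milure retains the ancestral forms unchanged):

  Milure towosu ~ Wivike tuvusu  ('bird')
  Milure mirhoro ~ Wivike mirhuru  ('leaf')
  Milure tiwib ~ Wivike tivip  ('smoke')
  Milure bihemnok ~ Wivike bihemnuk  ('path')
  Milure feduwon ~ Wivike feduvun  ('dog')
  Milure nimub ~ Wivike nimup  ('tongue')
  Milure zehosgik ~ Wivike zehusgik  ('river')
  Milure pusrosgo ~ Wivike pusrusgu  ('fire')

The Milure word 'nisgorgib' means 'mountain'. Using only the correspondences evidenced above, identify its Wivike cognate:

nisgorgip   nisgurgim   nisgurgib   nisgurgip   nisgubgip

mirhoro ~ mirhuru — Milure o corresponds to Wivike u after a consonant, before r.
tiwib ~ tivip, nimub ~ nimup — Milure b corresponds to Wivike p word-finally.
Applying these to Milure 'nisgorgib':
  nisgorgib → nisgurgib   (o→u after a consonant, before r)
  nisgurgib → nisgurgip   (b→p word-finally)
So the Wivike cognate is 'nisgurgip'.

nisgurgip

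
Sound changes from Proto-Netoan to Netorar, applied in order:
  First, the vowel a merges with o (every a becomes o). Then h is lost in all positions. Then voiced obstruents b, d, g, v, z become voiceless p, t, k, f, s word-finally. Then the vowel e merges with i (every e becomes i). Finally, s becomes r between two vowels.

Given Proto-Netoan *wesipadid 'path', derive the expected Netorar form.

Netorar: *wesipadid
  wesipadid → wesipodid   [vowel merger]
  wesipodid (rule 2 does not apply)
  wesipodid → wesipodit   [final devoicing]
  wesipodit → wisipodit   [vowel merger]
  wisipodit → wiripodit   [rhotacism]
  giving Netorar wiripodit.

wiripodit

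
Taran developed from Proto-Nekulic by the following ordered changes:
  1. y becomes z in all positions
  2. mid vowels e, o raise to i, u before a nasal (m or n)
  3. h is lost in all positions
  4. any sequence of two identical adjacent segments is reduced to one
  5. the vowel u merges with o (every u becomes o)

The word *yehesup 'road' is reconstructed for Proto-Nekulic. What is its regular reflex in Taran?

Taran: *yehesup
  yehesup → zehesup   [unconditioned shift]
  zehesup (rule 2 does not apply)
  zehesup → zeesup   [h-loss]
  zeesup → zesup   [degemination]
  zesup → zesop   [vowel merger]
  giving Taran zesop.

zesop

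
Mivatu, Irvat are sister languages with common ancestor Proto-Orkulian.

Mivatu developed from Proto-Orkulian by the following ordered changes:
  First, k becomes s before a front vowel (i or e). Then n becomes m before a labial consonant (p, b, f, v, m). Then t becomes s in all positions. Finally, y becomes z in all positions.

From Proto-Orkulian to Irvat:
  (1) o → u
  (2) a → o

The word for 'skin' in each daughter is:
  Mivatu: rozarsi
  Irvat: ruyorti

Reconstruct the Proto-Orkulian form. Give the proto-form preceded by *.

*royarti

Position 4: Mivatu has a, Irvat has o. Mivatu preserves a here (none of its changes turn any other segment into a), so the proto-segment is *a.
Position 2: Mivatu has o, Irvat has u. Mivatu preserves o here (none of its changes turn any other segment into o), so the proto-segment is *o.
Verify the candidate proto-form against each daughter:
Mivatu: *royarti
  royarti (rule 1 does not apply)
  royarti (rule 2 does not apply)
  royarti → royarsi   [unconditioned shift]
  royarsi → rozarsi   [unconditioned shift]
  giving Mivatu rozarsi.
Irvat: start from *royarti.
  rule 1 (vowel merger): royarti → ruyarti
  rule 2 (vowel merger): ruyarti → ruyorti
  ⇒ Irvat ruyorti
Only *royarti yields all of Mivatu rozarsi, Irvat ruyorti.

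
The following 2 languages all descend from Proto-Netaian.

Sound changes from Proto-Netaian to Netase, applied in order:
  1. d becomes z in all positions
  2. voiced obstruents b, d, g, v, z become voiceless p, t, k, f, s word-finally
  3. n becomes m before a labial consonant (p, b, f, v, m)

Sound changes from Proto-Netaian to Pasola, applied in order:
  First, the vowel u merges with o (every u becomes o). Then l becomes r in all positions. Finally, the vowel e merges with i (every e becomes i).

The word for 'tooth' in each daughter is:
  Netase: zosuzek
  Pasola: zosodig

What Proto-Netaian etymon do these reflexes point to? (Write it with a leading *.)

*zosudeg

Position 5: Netase has z, Pasola has d. Pasola preserves d here (none of its changes turn any other segment into d), so the proto-segment is *d.
Position 4: Netase has u, Pasola has o. Netase preserves u here (none of its changes turn any other segment into u), so the proto-segment is *u.
Position 7: Netase has k, Pasola has g. Pasola preserves g here (none of its changes turn any other segment into g), so the proto-segment is *g.
Continuing position by position gives *zosudeg; check it forward:
Netase: *zosudeg
  zosudeg → zosuzeg   [unconditioned shift]
  zosuzeg → zosuzek   [final devoicing]
  zosuzek (rule 3 does not apply)
  giving Netase zosuzek.
Pasola: *zosudeg
  zosudeg → zosodeg   [vowel merger]
  zosodeg (rule 2 does not apply)
  zosodeg → zosodig   [vowel merger]
  giving Pasola zosodig.
No other proto-form is consistent with every reflex, so the reconstruction is *zosudeg.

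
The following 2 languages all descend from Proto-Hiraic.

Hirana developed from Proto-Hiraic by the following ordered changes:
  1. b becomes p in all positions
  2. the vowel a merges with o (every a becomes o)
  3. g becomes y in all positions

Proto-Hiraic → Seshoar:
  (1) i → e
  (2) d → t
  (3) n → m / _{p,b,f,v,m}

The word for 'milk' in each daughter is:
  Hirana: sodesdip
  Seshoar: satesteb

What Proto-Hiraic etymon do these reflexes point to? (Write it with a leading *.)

*sadesdib

Position 8: Hirana has p, Seshoar has b. Seshoar preserves b here (none of its changes turn any other segment into b), so the proto-segment is *b.
Position 6: Hirana has d, Seshoar has t. Hirana preserves d here (none of its changes turn any other segment into d), so the proto-segment is *d.
Continuing position by position gives *sadesdib; check it forward:
Hirana: start from *sadesdib.
  rule 1 (unconditioned shift): sadesdib → sadesdip
  rule 2 (vowel merger): sadesdip → sodesdip
  rule 3: no change — sodesdip
  ⇒ Hirana sodesdip
Seshoar: start from *sadesdib.
  rule 1 (vowel merger): sadesdib → sadesdeb
  rule 2 (unconditioned shift): sadesdeb → satesteb
  rule 3: no change — satesteb
  ⇒ Seshoar satesteb
*sadesdib is the unique common source.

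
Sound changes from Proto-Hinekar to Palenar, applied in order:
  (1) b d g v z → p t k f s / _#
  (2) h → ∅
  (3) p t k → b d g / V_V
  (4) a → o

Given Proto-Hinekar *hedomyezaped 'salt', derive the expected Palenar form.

Palenar: *hedomyezaped
  hedomyezaped → hedomyezapet   [final devoicing]
  hedomyezapet → edomyezapet   [h-loss]
  edomyezapet → edomyezabet   [intervocalic voicing]
  edomyezabet → edomyezobet   [vowel merger]
  giving Palenar edomyezobet.

edomyezobet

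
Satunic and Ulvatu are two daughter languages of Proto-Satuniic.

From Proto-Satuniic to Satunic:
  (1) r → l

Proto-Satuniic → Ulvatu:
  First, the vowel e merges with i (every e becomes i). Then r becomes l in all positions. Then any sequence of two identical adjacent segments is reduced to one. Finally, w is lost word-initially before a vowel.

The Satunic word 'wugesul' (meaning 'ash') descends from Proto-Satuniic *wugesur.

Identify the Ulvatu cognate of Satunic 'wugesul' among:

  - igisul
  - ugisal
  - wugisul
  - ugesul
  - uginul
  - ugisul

ugisul

Ulvatu: start from *wugesur.
  rule 1 (vowel merger): wugesur → wugisur
  rule 2 (unconditioned shift): wugisur → wugisul
  rule 3: no change — wugisul
  rule 4 (glide loss): wugisul → ugisul
  ⇒ Ulvatu ugisul
The other candidates each miss or misapply at least one Ulvatu change.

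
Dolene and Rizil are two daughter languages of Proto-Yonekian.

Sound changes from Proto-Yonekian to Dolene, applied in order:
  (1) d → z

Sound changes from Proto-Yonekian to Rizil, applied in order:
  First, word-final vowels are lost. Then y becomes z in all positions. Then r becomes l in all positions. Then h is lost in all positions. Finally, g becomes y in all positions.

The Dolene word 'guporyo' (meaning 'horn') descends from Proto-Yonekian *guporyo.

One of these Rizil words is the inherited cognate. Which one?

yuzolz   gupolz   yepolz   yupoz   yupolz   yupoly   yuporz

Rizil: *guporyo
  guporyo → gupory   [apocope]
  gupory → guporz   [unconditioned shift]
  guporz → gupolz   [unconditioned shift]
  gupolz (rule 4 does not apply)
  gupolz → yupolz   [unconditioned shift]
  giving Rizil yupolz.
Among the options, 'yupolz' alone shows every Rizil change applied in order.

yupolz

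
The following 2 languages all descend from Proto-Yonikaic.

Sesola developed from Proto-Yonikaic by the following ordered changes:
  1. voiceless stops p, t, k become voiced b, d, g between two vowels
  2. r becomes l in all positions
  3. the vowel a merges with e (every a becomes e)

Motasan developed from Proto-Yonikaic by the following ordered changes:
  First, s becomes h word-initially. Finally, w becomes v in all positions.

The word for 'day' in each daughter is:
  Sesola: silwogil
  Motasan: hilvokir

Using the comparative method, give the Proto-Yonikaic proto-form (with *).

*silwokir

Position 4: Sesola has w, Motasan has v. Sesola preserves w here (none of its changes turn any other segment into w), so the proto-segment is *w.
Position 8: Sesola has l, Motasan has r. Motasan preserves r here (none of its changes turn any other segment into r), so the proto-segment is *r.
Position 6: Sesola has g, Motasan has k. Motasan preserves k here (none of its changes turn any other segment into k), so the proto-segment is *k.
This points to *silwokir. Verify forward in each daughter:
Sesola: *silwokir > silwogir > silwogil  (by intervocalic voicing, unconditioned shift)
Motasan: *silwokir
  silwokir → hilwokir   [debuccalisation]
  hilwokir → hilvokir   [unconditioned shift]
  giving Motasan hilvokir.
Only *silwokir yields all of Sesola silwogil, Motasan hilvokir.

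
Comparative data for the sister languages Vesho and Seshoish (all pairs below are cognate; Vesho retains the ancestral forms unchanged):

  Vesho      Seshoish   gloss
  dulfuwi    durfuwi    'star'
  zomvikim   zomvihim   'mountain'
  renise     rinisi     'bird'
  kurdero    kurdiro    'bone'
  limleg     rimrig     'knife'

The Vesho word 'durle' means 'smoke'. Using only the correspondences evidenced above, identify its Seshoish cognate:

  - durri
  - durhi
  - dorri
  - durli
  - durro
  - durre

limleg ~ rimrig — Vesho l corresponds to Seshoish r after a consonant, before a front vowel.
renise ~ rinisi — Vesho e corresponds to Seshoish i word-finally.
Applying these to Vesho 'durle':
  durle → durre   (l→r after a consonant, before a front vowel)
  durre → durri   (e→i word-finally)
So the Seshoish cognate is 'durri'.

durri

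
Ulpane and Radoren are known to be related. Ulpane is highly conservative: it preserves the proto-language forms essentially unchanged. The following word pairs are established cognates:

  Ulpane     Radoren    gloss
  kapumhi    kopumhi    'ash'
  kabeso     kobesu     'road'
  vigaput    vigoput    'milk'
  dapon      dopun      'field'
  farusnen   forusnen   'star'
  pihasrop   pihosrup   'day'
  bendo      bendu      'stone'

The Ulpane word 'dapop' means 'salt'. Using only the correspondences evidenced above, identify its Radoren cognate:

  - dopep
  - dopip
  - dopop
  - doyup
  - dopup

kapumhi ~ kopumhi, vigaput ~ vigoput — Ulpane a corresponds to Radoren o after a consonant, before a labial obstruent.
pihasrop ~ pihosrup — Ulpane o corresponds to Radoren u after a consonant, before a labial obstruent.
Applying these to Ulpane 'dapop':
  dapop → dopop   (a→o after a consonant, before a labial obstruent)
  dopop → dopup   (o→u after a consonant, before a labial obstruent)
So the Radoren cognate is 'dopup'.

dopup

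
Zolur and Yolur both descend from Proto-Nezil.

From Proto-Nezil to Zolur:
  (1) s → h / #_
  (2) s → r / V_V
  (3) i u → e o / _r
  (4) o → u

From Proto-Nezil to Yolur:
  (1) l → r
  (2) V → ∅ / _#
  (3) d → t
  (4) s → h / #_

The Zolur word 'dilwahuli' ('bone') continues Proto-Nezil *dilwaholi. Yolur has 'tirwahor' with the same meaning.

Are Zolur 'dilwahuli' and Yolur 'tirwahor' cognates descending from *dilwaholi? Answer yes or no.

yes

Derive the expected Yolur reflex of *dilwaholi:
Yolur: *dilwaholi > dirwahori > dirwahor > tirwahor  (by unconditioned shift, apocope, unconditioned shift)
Yolur 'tirwahor' matches the regular reflex exactly, so the pair is cognate.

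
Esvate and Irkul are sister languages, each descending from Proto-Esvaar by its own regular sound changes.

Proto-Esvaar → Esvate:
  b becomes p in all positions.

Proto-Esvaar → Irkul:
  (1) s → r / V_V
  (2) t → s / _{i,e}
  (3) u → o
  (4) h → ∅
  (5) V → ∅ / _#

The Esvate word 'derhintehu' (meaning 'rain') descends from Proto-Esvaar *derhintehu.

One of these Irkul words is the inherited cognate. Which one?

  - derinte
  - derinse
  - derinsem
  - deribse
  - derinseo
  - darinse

derinse

Irkul: *derhintehu > derhinsehu > derhinseho > derinseo > derinse  (by palatalisation, vowel merger, h-loss, apocope)
Only 'derinse' matches the regular Irkul development of *derhintehu.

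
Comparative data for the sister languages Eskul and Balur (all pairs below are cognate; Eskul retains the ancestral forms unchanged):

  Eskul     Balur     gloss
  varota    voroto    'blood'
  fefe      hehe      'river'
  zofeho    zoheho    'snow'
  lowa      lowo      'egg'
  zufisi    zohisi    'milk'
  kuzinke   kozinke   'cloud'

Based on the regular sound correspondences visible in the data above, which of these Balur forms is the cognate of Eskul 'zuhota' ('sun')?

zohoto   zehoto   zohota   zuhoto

zohoto

kuzinke ~ kozinke — Eskul u corresponds to Balur o after a consonant, before a consonant other than r, m, n, p, b, f, v.
varota ~ voroto, lowa ~ lowo — Eskul a corresponds to Balur o word-finally.
Applying these to Eskul 'zuhota':
  zuhota → zohota   (u→o after a consonant, before a consonant other than r, m, n, p, b, f, v)
  zohota → zohoto   (a→o word-finally)
So the Balur cognate is 'zohoto'.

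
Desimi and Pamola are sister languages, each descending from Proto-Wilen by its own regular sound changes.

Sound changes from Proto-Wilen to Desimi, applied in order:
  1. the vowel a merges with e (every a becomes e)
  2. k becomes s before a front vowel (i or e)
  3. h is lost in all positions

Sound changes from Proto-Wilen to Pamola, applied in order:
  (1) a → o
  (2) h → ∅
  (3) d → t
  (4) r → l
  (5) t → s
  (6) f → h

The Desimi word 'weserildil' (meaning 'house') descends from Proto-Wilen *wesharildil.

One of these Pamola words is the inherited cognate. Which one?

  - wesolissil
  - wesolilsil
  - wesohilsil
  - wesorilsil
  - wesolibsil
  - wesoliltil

Pamola: *wesharildil > weshorildil > wesorildil > wesoriltil > wesoliltil > wesolilsil  (by vowel merger, h-loss, unconditioned shift, unconditioned shift, unconditioned shift)
The other candidates each miss or misapply at least one Pamola change.

wesolilsil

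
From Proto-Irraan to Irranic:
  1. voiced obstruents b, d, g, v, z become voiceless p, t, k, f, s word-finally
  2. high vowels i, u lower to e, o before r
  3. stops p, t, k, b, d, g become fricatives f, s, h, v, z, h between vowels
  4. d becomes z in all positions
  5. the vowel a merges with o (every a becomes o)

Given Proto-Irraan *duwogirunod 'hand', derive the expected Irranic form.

zuwoherunot

Irranic: start from *duwogirunod.
  rule 1 (final devoicing): duwogirunod → duwogirunot
  rule 2 (pre-rhotic lowering): duwogirunot → duwogerunot
  rule 3 (intervocalic lenition): duwogerunot → duwoherunot
  rule 4 (unconditioned shift): duwoherunot → zuwoherunot
  rule 5: no change — zuwoherunot
  ⇒ Irranic zuwoherunot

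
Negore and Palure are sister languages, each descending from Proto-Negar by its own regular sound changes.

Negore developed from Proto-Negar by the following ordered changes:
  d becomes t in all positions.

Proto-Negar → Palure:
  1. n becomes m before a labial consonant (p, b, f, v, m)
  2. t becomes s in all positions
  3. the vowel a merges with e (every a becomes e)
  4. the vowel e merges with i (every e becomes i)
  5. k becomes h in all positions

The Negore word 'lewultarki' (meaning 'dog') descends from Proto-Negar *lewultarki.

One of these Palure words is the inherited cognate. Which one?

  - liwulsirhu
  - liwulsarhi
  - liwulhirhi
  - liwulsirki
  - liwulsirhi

Palure: *lewultarki > lewulsarki > lewulserki > liwulsirki > liwulsirhi  (by unconditioned shift, vowel merger, vowel merger, unconditioned shift)
Only 'liwulsirhi' matches the regular Palure development of *lewultarki.

liwulsirhi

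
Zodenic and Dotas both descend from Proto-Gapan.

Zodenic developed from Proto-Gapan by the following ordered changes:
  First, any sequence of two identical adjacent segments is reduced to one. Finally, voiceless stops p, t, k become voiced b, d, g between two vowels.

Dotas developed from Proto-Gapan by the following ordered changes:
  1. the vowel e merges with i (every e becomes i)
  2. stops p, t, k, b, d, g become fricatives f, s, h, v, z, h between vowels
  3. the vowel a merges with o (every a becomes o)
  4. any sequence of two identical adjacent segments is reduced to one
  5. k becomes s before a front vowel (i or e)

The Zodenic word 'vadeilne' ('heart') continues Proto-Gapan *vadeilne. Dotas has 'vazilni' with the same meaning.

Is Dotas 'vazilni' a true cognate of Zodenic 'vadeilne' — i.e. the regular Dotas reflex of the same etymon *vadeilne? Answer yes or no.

no

Derive the expected Dotas reflex of *vadeilne:
Dotas: start from *vadeilne.
  rule 1 (vowel merger): vadeilne → vadiilni
  rule 2 (intervocalic lenition): vadiilni → vaziilni
  rule 3 (vowel merger): vaziilni → voziilni
  rule 4 (degemination): voziilni → vozilni
  rule 5: no change — vozilni
  ⇒ Dotas vozilni
The regular Dotas reflex would be 'vozilni', but the attested form is 'vazilni'. The correspondence is irregular, so they are not cognates (the Dotas form has a different source).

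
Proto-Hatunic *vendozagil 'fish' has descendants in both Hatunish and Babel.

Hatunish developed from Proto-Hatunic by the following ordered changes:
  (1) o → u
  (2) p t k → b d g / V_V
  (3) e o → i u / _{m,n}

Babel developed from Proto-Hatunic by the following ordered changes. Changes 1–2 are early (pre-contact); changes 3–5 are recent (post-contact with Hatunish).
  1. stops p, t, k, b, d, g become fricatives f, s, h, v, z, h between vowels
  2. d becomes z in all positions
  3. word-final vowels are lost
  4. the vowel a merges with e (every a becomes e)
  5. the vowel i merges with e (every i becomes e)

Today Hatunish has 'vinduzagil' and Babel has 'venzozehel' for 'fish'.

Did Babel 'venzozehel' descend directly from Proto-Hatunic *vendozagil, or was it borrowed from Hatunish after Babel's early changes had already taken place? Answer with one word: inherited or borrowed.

inherited

If inherited, *vendozagil would pass through all of Babel's changes:
Babel: start from *vendozagil.
  rule 1 (intervocalic lenition): vendozagil → vendozahil
  rule 2 (unconditioned shift): vendozahil → venzozahil
  rule 3: no change — venzozahil
  rule 4 (vowel merger): venzozahil → venzozehil
  rule 5 (vowel merger): venzozehil → venzozehel
  ⇒ Babel venzozehel
If borrowed from Hatunish 'vinduzagil' after the early changes, it would undergo only the recent ones:
  rule 3 (apocope): no change (vinduzagil)
  rule 4 (vowel merger): vinduzagil → vinduzegil
  rule 5 (vowel merger): vinduzegil → venduzegel
  ⇒ as a loan: venduzegel
Babel 'venzozehel' matches the inherited outcome exactly, so it is an inherited cognate, not a loan.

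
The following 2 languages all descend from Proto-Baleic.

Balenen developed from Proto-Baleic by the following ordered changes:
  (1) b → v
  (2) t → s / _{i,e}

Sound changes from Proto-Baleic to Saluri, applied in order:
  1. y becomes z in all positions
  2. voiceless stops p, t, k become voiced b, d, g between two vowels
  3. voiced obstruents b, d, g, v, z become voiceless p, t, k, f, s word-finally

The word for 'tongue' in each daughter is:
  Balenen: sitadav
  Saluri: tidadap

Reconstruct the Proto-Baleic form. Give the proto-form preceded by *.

*titadab

Position 3: Balenen has t, Saluri has d. Balenen preserves t here (none of its changes turn any other segment into t), so the proto-segment is *t.
Position 1: Balenen has s, Saluri has t. Taking the neighbouring segments as reconstructed: Balenen s could go back to *t or *s; Saluri t can only go back to *t — the one source consistent with every daughter is *t.
Position 7: Balenen has v, Saluri has p. Taking the neighbouring segments as reconstructed: Balenen v could go back to *b or *v; Saluri p could go back to *p or *b — the one source consistent with every daughter is *b.
The remaining positions agree across the daughters. Check the candidate against every language:
Balenen: *titadab > titadav > sitadav  (by unconditioned shift, palatalisation)
Saluri: *titadab
  titadab (rule 1 does not apply)
  titadab → tidadab   [intervocalic voicing]
  tidadab → tidadap   [final devoicing]
  giving Saluri tidadap.
*titadab is the unique common source.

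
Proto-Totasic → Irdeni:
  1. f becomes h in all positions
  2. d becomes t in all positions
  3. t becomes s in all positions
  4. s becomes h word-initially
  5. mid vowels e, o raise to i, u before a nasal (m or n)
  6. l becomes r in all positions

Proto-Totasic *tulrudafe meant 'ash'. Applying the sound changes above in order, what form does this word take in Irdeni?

hurrusahe

Irdeni: *tulrudafe
  tulrudafe → tulrudahe   [unconditioned shift]
  tulrudahe → tulrutahe   [unconditioned shift]
  tulrutahe → sulrusahe   [unconditioned shift]
  sulrusahe → hulrusahe   [debuccalisation]
  hulrusahe (rule 5 does not apply)
  hulrusahe → hurrusahe   [unconditioned shift]
  giving Irdeni hurrusahe.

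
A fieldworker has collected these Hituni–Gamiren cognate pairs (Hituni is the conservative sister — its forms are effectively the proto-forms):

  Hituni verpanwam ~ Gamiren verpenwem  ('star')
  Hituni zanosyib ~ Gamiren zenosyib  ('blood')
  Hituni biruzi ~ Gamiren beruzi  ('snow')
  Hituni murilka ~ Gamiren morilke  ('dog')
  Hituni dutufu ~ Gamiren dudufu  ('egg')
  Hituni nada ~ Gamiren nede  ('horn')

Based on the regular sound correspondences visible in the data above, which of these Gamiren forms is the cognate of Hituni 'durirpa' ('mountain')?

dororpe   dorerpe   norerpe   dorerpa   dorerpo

murilka ~ morilke — Hituni u corresponds to Gamiren o after a consonant, before r.
biruzi ~ beruzi — Hituni i corresponds to Gamiren e after a consonant, before r.
murilka ~ morilke, nada ~ nede — Hituni a corresponds to Gamiren e word-finally.
Applying these to Hituni 'durirpa':
  durirpa → dorirpa   (u→o after a consonant, before r)
  dorirpa → dorerpa   (i→e after a consonant, before r)
  dorerpa → dorerpe   (a→e word-finally)
So the Gamiren cognate is 'dorerpe'.

dorerpe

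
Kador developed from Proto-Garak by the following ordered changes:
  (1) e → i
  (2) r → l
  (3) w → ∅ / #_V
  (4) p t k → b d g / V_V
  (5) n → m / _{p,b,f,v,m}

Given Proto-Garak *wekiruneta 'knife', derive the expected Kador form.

Kador: start from *wekiruneta.
  rule 1 (vowel merger): wekiruneta → wikirunita
  rule 2 (unconditioned shift): wikirunita → wikilunita
  rule 3 (glide loss): wikilunita → ikilunita
  rule 4 (intervocalic voicing): ikilunita → igilunida
  rule 5: no change — igilunida
  ⇒ Kador igilunida

igilunida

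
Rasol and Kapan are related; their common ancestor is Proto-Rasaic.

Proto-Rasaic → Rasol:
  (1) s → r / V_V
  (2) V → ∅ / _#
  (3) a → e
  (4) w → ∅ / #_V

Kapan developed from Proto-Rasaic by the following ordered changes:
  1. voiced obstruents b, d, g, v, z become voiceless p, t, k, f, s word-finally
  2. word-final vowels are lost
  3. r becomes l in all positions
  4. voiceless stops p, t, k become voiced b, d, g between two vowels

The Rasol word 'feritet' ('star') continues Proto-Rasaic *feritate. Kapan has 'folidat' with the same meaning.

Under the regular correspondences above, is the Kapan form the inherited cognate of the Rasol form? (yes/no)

Derive the expected Kapan reflex of *feritate:
Kapan: *feritate > feritat > felitat > felidat  (by apocope, unconditioned shift, intervocalic voicing)
The regular Kapan reflex would be 'felidat', but the attested form is 'folidat'. The correspondence is irregular, so they are not cognates (the Kapan form has a different source).

no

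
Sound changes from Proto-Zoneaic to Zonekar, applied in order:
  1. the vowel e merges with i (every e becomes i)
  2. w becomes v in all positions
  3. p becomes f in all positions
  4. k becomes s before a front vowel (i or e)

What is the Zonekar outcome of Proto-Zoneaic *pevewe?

Zonekar: *pevewe
  pevewe → piviwi   [vowel merger]
  piviwi → pivivi   [unconditioned shift]
  pivivi → fivivi   [unconditioned shift]
  fivivi (rule 4 does not apply)
  giving Zonekar fivivi.

fivivi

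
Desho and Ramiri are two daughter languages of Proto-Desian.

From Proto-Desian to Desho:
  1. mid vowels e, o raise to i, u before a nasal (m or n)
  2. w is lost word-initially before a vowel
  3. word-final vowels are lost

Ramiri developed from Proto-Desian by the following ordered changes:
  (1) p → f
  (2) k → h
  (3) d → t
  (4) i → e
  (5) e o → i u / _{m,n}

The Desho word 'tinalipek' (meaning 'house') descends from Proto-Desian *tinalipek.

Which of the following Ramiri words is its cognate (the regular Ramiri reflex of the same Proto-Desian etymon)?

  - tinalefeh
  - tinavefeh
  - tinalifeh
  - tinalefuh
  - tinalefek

Ramiri: start from *tinalipek.
  rule 1 (unconditioned shift): tinalipek → tinalifek
  rule 2 (unconditioned shift): tinalifek → tinalifeh
  rule 3: no change — tinalifeh
  rule 4 (vowel merger): tinalifeh → tenalefeh
  rule 5 (pre-nasal raising): tenalefeh → tinalefeh
  ⇒ Ramiri tinalefeh
The other candidates each miss or misapply at least one Ramiri change.

tinalefeh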